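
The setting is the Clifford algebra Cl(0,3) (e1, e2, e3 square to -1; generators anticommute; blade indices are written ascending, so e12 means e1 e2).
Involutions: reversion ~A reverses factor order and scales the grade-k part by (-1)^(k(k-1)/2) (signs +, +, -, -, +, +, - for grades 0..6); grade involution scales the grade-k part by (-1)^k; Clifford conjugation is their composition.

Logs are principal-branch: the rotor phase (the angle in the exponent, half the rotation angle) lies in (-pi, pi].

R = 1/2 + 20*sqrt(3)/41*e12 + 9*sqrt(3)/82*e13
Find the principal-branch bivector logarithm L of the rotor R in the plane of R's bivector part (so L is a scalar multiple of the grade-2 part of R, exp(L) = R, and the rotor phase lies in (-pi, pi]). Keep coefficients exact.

The scalar part of R is 1/2, which pins the rotor phase on the principal branch; dividing the bivector part by the sine of that phase recovers the unit plane, and L is the phase times that plane.
Concretely: cos(phase) = 1/2 gives phase = ±pi/3, and since phase/sin(phase) is even the sign is immaterial: L = (phase/sin(phase)) * <R>_2 = (2*sqrt(3)*pi/9) * <R>_2.
Answer: 40*pi/123*e12 + 3*pi/41*e13


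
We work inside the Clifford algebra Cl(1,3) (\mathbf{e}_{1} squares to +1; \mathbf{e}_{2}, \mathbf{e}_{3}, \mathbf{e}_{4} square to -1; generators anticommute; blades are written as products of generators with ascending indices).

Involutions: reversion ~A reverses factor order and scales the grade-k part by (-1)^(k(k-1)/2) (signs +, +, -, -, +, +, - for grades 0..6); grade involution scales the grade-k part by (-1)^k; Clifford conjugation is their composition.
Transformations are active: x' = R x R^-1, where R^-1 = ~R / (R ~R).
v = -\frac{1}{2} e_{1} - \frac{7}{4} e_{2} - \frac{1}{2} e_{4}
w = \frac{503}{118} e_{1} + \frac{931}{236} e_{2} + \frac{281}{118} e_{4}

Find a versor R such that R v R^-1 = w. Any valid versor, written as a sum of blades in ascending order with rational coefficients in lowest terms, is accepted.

Equal squares first: v^2 = w^2 = -\frac{49}{16}. Then v + w = \frac{222}{59} e_{1} + \frac{259}{118} e_{2} + \frac{111}{59} e_{4} is a versor taking v to w, provided it is invertible.
Answer: \frac{222}{59} e_{1} + \frac{259}{118} e_{2} + \frac{111}{59} e_{4}


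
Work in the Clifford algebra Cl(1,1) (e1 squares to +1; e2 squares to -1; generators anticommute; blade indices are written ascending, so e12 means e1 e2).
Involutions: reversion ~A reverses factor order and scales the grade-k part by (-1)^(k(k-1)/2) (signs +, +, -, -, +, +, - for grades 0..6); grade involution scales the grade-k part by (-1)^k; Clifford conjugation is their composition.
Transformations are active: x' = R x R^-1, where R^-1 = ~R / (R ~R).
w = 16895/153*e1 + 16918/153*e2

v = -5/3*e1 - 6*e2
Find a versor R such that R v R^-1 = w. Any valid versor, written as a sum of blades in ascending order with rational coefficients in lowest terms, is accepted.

Construction: equal norms (both -299/9) license R = v + w = 16640/153*e1 + 16000/153*e2 — nothing changes along that direction, while (v - w)/2 changes sign, so v maps onto w.
Answer: 16640/153*e1 + 16000/153*e2


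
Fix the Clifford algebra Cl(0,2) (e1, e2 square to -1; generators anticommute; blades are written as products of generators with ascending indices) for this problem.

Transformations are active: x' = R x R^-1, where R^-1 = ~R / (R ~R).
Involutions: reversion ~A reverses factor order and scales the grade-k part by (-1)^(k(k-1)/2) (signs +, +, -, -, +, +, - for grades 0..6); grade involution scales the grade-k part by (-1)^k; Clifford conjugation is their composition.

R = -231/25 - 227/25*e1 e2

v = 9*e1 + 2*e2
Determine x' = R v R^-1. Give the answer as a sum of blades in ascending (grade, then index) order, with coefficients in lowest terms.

~R = -231/25 + 227/25*e1 e2, and R ~R = 20978/125, so R^-1 = ~R / (20978/125).
R v = -65*e1 - 501/5*e2
Answer: -19326/10489*e1 + 94753/10489*e2


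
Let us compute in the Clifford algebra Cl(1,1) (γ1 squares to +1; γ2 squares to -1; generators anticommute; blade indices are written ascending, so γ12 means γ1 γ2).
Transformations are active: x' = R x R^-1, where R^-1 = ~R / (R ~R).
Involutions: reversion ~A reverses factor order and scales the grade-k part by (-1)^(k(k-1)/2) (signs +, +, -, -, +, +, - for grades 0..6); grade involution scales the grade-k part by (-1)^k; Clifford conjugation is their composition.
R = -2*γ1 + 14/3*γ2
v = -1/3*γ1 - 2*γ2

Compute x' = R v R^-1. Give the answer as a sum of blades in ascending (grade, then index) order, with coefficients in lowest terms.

~R = -2*γ1 + 14/3*γ2, and R ~R = -160/9, so R^-1 = ~R / (-160/9).
R v = 10 + 50/9*γ12
Answer: 31/12*γ1 - 13/4*γ2


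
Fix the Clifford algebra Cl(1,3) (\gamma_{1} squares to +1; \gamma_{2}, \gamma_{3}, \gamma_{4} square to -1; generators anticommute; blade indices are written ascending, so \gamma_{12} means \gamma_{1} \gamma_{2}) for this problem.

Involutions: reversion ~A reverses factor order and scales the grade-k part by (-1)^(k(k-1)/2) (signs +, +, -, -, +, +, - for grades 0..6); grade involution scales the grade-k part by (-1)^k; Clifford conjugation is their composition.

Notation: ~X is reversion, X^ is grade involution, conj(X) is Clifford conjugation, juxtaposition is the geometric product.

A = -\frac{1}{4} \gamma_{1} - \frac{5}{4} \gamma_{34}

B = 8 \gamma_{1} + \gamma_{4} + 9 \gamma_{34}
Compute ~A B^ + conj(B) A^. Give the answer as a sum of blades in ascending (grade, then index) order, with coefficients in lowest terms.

first term: -\frac{37}{4} + \frac{5}{4} \gamma_{3} + \frac{1}{4} \gamma_{14} - \frac{49}{4} \gamma_{134}
second term: -\frac{53}{4} + \frac{5}{4} \gamma_{3} + \frac{1}{4} \gamma_{14} + \frac{31}{4} \gamma_{134}
Answer: -\frac{45}{2} + \frac{5}{2} \gamma_{3} + \frac{1}{2} \gamma_{14} - \frac{9}{2} \gamma_{134}


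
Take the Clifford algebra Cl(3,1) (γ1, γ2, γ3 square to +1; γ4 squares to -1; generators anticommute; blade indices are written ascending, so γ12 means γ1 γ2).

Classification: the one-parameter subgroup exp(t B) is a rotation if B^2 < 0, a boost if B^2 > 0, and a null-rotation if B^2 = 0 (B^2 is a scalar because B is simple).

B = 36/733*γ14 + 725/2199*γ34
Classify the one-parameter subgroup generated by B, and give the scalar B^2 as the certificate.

B^2 term by term: the squares give (36/733)^2*(γ14)^2 + (725/2199)^2*(γ34)^2 = 1296/537289*(+1) + 525625/4835601*(+1) = 1/9 (each basis 2-blade squares to minus the product of its generators' squares); cross terms between blades sharing an index anticommute and cancel. So B^2 = 1/9.
Answer: boost, certificate B^2 = 1/9. B^2 = 1/9 is basis-independent, so its sign is the whole story.


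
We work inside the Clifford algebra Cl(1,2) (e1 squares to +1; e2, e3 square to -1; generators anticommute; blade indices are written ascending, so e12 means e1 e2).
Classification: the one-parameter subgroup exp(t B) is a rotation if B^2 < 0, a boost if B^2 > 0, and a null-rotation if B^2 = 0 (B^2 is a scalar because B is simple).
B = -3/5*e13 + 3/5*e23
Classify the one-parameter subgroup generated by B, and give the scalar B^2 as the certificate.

B^2 term by term: the squares give (-3/5)^2*(e13)^2 + (3/5)^2*(e23)^2 = 9/25*(+1) + 9/25*(-1) = 0 (each basis 2-blade squares to minus the product of its generators' squares); cross terms between blades sharing an index anticommute and cancel. So B^2 = 0.
Answer: null-rotation, certificate B^2 = 0. Key observation: B^2 = 0 is a conjugation invariant, so its sign decides the class regardless of the surface form of B.


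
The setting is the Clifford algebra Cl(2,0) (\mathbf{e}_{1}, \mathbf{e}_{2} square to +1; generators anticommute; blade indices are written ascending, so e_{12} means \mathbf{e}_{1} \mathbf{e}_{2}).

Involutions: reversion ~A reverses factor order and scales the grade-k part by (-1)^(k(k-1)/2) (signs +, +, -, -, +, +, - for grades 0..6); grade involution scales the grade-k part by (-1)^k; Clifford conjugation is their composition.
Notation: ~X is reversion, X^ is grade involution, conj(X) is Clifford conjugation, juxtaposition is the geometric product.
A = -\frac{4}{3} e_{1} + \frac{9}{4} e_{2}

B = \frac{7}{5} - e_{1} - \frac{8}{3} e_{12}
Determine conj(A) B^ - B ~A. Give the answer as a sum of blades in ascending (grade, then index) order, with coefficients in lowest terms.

first term: \frac{4}{3} - \frac{62}{15} e_{1} - \frac{1207}{180} e_{2} + \frac{9}{4} e_{12}
second term: \frac{4}{3} - \frac{118}{15} e_{1} - \frac{73}{180} e_{2} - \frac{9}{4} e_{12}
Answer: \frac{56}{15} e_{1} - \frac{63}{10} e_{2} + \frac{9}{2} e_{12}


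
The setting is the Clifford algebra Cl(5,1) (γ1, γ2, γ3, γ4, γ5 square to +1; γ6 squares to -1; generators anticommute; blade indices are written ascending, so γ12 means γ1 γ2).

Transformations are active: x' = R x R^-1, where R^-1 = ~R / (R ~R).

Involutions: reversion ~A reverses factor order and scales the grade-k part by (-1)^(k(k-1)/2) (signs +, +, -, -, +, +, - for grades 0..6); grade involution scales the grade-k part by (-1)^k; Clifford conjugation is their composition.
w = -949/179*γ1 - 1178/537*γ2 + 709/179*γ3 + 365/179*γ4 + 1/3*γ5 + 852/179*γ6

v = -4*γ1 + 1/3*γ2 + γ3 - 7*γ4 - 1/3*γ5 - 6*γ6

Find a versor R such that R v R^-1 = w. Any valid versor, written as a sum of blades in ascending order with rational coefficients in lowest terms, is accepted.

Equal squares first: v^2 = w^2 = 272/9. Then v + w = -1665/179*γ1 - 333/179*γ2 + 888/179*γ3 - 888/179*γ4 - 222/179*γ6 is a versor taking v to w, provided it is invertible.
Answer: -1665/179*γ1 - 333/179*γ2 + 888/179*γ3 - 888/179*γ4 - 222/179*γ6


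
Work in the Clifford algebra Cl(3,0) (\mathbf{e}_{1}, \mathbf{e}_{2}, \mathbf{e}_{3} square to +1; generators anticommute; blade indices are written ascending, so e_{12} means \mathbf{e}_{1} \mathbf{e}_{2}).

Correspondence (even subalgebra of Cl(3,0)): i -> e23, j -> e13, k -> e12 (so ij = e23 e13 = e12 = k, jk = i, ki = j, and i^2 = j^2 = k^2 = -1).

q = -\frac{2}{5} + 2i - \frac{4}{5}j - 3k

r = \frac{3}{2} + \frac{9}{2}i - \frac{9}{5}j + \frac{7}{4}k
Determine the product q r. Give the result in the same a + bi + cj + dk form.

In blades: q = -\frac{2}{5} - 3 e_{12} - \frac{4}{5} e_{13} + 2 e_{23}, r = \frac{3}{2} + \frac{7}{4} e_{12} - \frac{9}{5} e_{13} + \frac{9}{2} e_{23}.
Distribute q over r term by term (generator squares from the signature, products reordered to ascending indices): (-\frac{2}{5})*r = -\frac{3}{5} - \frac{7}{10} e_{12} + \frac{18}{25} e_{13} - \frac{9}{5} e_{23}; (-3 e_{12})*r = \frac{21}{4} - \frac{9}{2} e_{12} - \frac{27}{2} e_{13} - \frac{27}{5} e_{23}; (-\frac{4}{5} e_{13})*r = -\frac{36}{25} + \frac{18}{5} e_{12} - \frac{6}{5} e_{13} - \frac{7}{5} e_{23}; (2 e_{23})*r = -9 - \frac{18}{5} e_{12} - \frac{7}{2} e_{13} + 3 e_{23}.
Sum: -\frac{579}{100} - \frac{26}{5} e_{12} - \frac{437}{25} e_{13} - \frac{28}{5} e_{23}; translating back through the correspondence:
Answer: -\frac{579}{100} - \frac{28}{5}i - \frac{437}{25}j - \frac{26}{5}k


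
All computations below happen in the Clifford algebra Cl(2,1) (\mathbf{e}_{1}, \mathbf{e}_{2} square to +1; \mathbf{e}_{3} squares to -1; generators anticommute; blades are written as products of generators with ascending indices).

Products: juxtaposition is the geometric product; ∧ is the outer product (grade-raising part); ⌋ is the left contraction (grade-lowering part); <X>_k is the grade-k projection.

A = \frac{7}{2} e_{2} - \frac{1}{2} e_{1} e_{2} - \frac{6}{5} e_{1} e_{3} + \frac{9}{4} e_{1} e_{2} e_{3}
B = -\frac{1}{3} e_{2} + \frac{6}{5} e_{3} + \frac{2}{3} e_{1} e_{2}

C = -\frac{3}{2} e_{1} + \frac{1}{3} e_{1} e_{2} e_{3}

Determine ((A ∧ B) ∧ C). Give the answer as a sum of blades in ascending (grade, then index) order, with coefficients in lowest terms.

step 1: \frac{21}{5} e_{2} e_{3} - e_{1} e_{2} e_{3}
step 2: -\frac{63}{10} e_{1} e_{2} e_{3}
Answer: -\frac{63}{10} e_{1} e_{2} e_{3}


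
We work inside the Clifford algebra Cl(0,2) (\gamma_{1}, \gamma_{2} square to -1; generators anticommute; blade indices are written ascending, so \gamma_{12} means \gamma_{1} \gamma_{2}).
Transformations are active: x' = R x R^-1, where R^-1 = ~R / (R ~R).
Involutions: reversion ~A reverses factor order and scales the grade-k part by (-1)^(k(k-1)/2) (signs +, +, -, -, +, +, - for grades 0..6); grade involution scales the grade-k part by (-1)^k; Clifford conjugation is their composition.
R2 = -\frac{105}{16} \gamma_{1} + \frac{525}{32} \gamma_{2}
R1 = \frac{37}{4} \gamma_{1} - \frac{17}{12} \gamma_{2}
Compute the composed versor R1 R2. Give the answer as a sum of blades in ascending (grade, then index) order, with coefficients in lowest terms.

Distribute over the terms of R1 (each basis-blade product reordered to ascending indices, repeated generators contracted through their squares):
(\frac{37}{4} \gamma_{1}) R2 = \frac{3885}{64} + \frac{19425}{128} \gamma_{12}
(-\frac{17}{12} \gamma_{2}) R2 = \frac{2975}{128} - \frac{595}{64} \gamma_{12}
Summing the partial products and collecting blades:
Answer: \frac{10745}{128} + \frac{18235}{128} \gamma_{12}


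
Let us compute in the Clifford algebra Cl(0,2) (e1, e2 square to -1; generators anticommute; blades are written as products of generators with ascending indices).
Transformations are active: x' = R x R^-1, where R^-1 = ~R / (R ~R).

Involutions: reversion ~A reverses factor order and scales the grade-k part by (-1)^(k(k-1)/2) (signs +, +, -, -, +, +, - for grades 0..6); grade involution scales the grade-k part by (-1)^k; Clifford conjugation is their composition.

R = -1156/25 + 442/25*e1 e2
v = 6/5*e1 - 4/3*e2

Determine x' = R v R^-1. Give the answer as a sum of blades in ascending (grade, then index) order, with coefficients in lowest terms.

~R = -1156/25 - 442/25*e1 e2, and R ~R = 61268/25, so R^-1 = ~R / (61268/25).
R v = -11968/375*e1 + 31076/375*e2
Answer: 86/19875*e1 - 11884/6625*e2


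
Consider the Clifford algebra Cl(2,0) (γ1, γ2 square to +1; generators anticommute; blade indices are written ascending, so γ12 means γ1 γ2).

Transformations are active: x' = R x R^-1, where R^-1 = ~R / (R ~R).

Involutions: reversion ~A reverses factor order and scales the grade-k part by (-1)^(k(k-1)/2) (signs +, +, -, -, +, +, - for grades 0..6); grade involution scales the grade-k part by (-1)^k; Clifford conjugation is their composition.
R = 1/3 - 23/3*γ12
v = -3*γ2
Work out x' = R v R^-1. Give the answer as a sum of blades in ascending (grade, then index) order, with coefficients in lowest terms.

~R = 1/3 + 23/3*γ12, and R ~R = 530/9, so R^-1 = ~R / (530/9).
R v = 23*γ1 - γ2
Answer: 69/265*γ1 + 792/265*γ2


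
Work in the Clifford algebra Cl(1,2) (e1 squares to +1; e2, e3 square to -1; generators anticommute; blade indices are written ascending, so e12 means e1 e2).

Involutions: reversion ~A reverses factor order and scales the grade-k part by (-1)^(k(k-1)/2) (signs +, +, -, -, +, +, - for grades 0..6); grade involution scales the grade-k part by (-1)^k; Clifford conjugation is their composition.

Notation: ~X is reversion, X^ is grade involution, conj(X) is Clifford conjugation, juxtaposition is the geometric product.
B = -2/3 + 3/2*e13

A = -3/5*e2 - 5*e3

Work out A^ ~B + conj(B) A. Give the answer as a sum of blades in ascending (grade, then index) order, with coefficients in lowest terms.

first term: -15/2*e1 - 2/5*e2 - 10/3*e3 + 9/10*e123
second term: -15/2*e1 + 2/5*e2 + 10/3*e3 - 9/10*e123
Answer: -15*e1


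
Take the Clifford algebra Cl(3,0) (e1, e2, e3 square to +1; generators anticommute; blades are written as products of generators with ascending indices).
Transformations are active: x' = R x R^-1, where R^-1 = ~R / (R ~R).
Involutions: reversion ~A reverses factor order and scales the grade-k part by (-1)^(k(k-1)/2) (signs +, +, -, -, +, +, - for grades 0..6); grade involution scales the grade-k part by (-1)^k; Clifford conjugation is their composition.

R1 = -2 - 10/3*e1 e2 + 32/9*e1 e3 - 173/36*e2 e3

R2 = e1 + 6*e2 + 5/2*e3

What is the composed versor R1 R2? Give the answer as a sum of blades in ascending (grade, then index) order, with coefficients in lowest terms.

Distribute over the terms of R2 (each basis-blade product reordered to ascending indices, repeated generators contracted through their squares):
R1 (e1) = -2*e1 + 10/3*e2 - 32/9*e3 - 173/36*e1 e2 e3
R1 (6*e2) = -20*e1 - 12*e2 + 173/6*e3 - 64/3*e1 e2 e3
R1 (5/2*e3) = 80/9*e1 - 865/72*e2 - 5*e3 - 25/3*e1 e2 e3
Summing the partial products and collecting blades:
Answer: -118/9*e1 - 1489/72*e2 + 365/18*e3 - 1241/36*e1 e2 e3


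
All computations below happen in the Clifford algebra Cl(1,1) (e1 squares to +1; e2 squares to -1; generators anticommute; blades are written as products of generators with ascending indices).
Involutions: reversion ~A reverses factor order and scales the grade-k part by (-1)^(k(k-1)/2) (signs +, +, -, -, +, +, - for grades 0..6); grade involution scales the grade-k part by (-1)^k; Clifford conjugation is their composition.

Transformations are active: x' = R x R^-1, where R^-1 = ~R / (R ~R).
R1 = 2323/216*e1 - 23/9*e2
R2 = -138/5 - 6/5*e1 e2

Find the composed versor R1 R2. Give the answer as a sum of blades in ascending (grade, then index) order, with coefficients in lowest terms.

Distribute over the terms of R1 (each basis-blade product reordered to ascending indices, repeated generators contracted through their squares):
(2323/216*e1) R2 = -53429/180*e1 - 2323/180*e2
(-23/9*e2) R2 = 46/15*e1 + 1058/15*e2
Summing the partial products and collecting blades:
Answer: -52877/180*e1 + 10373/180*e2


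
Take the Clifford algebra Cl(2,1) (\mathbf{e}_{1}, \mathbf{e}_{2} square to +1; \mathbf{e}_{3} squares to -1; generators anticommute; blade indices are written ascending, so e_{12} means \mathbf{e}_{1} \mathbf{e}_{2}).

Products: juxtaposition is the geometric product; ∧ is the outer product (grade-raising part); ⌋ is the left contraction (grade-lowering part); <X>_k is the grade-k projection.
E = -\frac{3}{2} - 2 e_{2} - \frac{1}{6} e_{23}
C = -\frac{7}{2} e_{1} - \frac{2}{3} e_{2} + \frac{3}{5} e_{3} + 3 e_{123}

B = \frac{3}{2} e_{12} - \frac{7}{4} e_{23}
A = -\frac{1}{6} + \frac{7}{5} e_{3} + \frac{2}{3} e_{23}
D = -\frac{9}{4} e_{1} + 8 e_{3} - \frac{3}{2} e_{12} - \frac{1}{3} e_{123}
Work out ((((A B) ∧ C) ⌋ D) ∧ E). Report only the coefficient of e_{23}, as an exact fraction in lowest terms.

step 1: -\frac{7}{6} - \frac{49}{20} e_{2} - \frac{1}{4} e_{12} - e_{13} + \frac{7}{24} e_{23} + \frac{21}{10} e_{123}
step 2: \frac{49}{12} e_{1} + \frac{7}{9} e_{2} - \frac{7}{10} e_{3} - \frac{343}{40} e_{12} - \frac{147}{100} e_{23} - \frac{427}{80} e_{123}
step 3: -\frac{3521}{240} + \frac{497}{300} e_{1} - \frac{49}{8} e_{2} - \frac{343}{120} e_{3} - \frac{7}{30} e_{12} + \frac{7}{27} e_{13} - \frac{49}{36} e_{23}
step 4: \frac{3521}{160} - \frac{497}{200} e_{1} + \frac{9247}{240} e_{2} + \frac{343}{80} e_{3} - \frac{889}{300} e_{12} - \frac{7}{18} e_{13} - \frac{1771}{1440} e_{23} + \frac{1309}{5400} e_{123}
Answer: -\frac{1771}{1440}


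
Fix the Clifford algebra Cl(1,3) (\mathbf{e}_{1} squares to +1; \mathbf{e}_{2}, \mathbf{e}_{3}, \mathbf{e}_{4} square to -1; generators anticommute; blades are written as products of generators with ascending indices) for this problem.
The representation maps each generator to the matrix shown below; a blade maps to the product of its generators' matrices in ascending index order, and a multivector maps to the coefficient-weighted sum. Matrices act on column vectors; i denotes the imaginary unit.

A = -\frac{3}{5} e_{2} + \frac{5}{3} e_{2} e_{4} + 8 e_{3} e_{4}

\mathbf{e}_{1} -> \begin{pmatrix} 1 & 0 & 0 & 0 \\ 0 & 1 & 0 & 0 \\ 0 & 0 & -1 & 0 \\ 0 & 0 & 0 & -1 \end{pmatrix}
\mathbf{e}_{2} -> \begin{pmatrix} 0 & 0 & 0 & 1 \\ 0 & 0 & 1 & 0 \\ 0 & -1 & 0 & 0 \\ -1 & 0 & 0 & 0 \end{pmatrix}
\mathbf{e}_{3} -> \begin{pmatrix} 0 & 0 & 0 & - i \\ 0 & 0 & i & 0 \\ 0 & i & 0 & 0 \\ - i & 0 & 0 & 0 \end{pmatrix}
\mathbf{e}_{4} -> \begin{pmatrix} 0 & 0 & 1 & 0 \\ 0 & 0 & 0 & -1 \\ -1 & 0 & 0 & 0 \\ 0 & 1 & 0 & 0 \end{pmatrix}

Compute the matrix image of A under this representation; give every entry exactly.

Bivector images (products of the table entries): rho(e_{2} e_{4}) = rho(\mathbf{e}_{2})rho(\mathbf{e}_{4}) = \begin{pmatrix} 0 & 1 & 0 & 0 \\ -1 & 0 & 0 & 0 \\ 0 & 0 & 0 & 1 \\ 0 & 0 & -1 & 0 \end{pmatrix}; rho(e_{3} e_{4}) = rho(\mathbf{e}_{3})rho(\mathbf{e}_{4}) = \begin{pmatrix} 0 & - i & 0 & 0 \\ - i & 0 & 0 & 0 \\ 0 & 0 & 0 & - i \\ 0 & 0 & - i & 0 \end{pmatrix}.
M = (-\frac{3}{5})*rho(e_{2}) + (\frac{5}{3})*rho(e_{2} e_{4}) + (8)*rho(e_{3} e_{4}), summed entrywise:
Answer: \begin{pmatrix} 0 & \frac{5}{3} - 8 i & 0 & - \frac{3}{5} \\ - \frac{5}{3} - 8 i & 0 & - \frac{3}{5} & 0 \\ 0 & \frac{3}{5} & 0 & \frac{5}{3} - 8 i \\ \frac{3}{5} & 0 & - \frac{5}{3} - 8 i & 0 \end{pmatrix}


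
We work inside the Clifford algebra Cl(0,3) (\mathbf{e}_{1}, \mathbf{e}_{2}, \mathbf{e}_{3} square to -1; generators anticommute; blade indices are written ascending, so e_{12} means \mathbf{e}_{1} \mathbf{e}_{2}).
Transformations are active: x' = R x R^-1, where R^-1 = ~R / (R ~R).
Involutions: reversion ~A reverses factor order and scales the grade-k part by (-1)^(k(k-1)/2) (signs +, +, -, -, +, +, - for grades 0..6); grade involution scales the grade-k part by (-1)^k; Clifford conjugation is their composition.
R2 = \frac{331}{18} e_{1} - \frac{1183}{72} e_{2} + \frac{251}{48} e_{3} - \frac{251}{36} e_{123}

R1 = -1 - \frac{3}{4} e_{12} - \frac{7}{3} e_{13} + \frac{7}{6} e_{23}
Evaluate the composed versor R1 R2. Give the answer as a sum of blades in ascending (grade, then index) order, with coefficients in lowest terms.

Distribute over the terms of R1 (each basis-blade product reordered to ascending indices, repeated generators contracted through their squares):
(-1) R2 = -\frac{331}{18} e_{1} + \frac{1183}{72} e_{2} - \frac{251}{48} e_{3} + \frac{251}{36} e_{123}
(-\frac{3}{4} e_{12}) R2 = -\frac{1183}{96} e_{1} - \frac{331}{24} e_{2} - \frac{251}{48} e_{3} - \frac{251}{64} e_{123}
(-\frac{7}{3} e_{13}) R2 = \frac{1757}{144} e_{1} + \frac{1757}{108} e_{2} - \frac{2317}{54} e_{3} - \frac{8281}{216} e_{123}
(\frac{7}{6} e_{23}) R2 = \frac{1757}{216} e_{1} - \frac{1757}{288} e_{2} - \frac{8281}{432} e_{3} + \frac{2317}{108} e_{123}
Summing the partial products and collecting blades:
Answer: -\frac{8965}{864} e_{1} + \frac{11065}{864} e_{2} - \frac{10445}{144} e_{3} - \frac{23905}{1728} e_{123}


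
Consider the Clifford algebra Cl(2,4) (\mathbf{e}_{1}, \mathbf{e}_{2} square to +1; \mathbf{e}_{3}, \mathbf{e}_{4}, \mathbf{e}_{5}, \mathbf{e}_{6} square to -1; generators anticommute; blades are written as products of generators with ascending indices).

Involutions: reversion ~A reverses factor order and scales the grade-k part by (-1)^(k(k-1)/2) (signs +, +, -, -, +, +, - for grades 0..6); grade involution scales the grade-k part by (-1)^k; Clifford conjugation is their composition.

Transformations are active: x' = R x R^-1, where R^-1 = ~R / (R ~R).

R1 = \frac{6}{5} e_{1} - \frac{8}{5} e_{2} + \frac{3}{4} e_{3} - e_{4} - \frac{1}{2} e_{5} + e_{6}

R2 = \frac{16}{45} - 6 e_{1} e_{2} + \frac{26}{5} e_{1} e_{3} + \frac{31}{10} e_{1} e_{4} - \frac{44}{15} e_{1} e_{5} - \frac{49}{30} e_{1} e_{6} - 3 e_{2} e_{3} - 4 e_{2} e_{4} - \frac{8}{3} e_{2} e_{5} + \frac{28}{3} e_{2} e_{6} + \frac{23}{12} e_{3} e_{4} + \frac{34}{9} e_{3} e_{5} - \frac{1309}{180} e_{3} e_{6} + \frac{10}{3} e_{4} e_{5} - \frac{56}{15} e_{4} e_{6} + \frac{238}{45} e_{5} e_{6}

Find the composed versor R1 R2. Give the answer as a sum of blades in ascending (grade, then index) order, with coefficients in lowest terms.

Distribute over the terms of R1 (each basis-blade product reordered to ascending indices, repeated generators contracted through their squares):
(\frac{6}{5} e_{1}) R2 = \frac{32}{75} e_{1} - \frac{36}{5} e_{2} + \frac{156}{25} e_{3} + \frac{93}{25} e_{4} - \frac{88}{25} e_{5} - \frac{49}{25} e_{6} - \frac{18}{5} e_{1} e_{2} e_{3} - \frac{24}{5} e_{1} e_{2} e_{4} - \frac{16}{5} e_{1} e_{2} e_{5} + \frac{56}{5} e_{1} e_{2} e_{6} + \frac{23}{10} e_{1} e_{3} e_{4} + \frac{68}{15} e_{1} e_{3} e_{5} - \frac{1309}{150} e_{1} e_{3} e_{6} + 4 e_{1} e_{4} e_{5} - \frac{112}{25} e_{1} e_{4} e_{6} + \frac{476}{75} e_{1} e_{5} e_{6}
(-\frac{8}{5} e_{2}) R2 = -\frac{48}{5} e_{1} - \frac{128}{225} e_{2} + \frac{24}{5} e_{3} + \frac{32}{5} e_{4} + \frac{64}{15} e_{5} - \frac{224}{15} e_{6} + \frac{208}{25} e_{1} e_{2} e_{3} + \frac{124}{25} e_{1} e_{2} e_{4} - \frac{352}{75} e_{1} e_{2} e_{5} - \frac{196}{75} e_{1} e_{2} e_{6} - \frac{46}{15} e_{2} e_{3} e_{4} - \frac{272}{45} e_{2} e_{3} e_{5} + \frac{2618}{225} e_{2} e_{3} e_{6} - \frac{16}{3} e_{2} e_{4} e_{5} + \frac{448}{75} e_{2} e_{4} e_{6} - \frac{1904}{225} e_{2} e_{5} e_{6}
(\frac{3}{4} e_{3}) R2 = \frac{39}{10} e_{1} - \frac{9}{4} e_{2} + \frac{4}{15} e_{3} - \frac{23}{16} e_{4} - \frac{17}{6} e_{5} + \frac{1309}{240} e_{6} - \frac{9}{2} e_{1} e_{2} e_{3} - \frac{93}{40} e_{1} e_{3} e_{4} + \frac{11}{5} e_{1} e_{3} e_{5} + \frac{49}{40} e_{1} e_{3} e_{6} + 3 e_{2} e_{3} e_{4} + 2 e_{2} e_{3} e_{5} - 7 e_{2} e_{3} e_{6} + \frac{5}{2} e_{3} e_{4} e_{5} - \frac{14}{5} e_{3} e_{4} e_{6} + \frac{119}{30} e_{3} e_{5} e_{6}
(-e_{4}) R2 = -\frac{31}{10} e_{1} + 4 e_{2} - \frac{23}{12} e_{3} - \frac{16}{45} e_{4} + \frac{10}{3} e_{5} - \frac{56}{15} e_{6} + 6 e_{1} e_{2} e_{4} - \frac{26}{5} e_{1} e_{3} e_{4} - \frac{44}{15} e_{1} e_{4} e_{5} - \frac{49}{30} e_{1} e_{4} e_{6} + 3 e_{2} e_{3} e_{4} - \frac{8}{3} e_{2} e_{4} e_{5} + \frac{28}{3} e_{2} e_{4} e_{6} + \frac{34}{9} e_{3} e_{4} e_{5} - \frac{1309}{180} e_{3} e_{4} e_{6} - \frac{238}{45} e_{4} e_{5} e_{6}
(-\frac{1}{2} e_{5}) R2 = \frac{22}{15} e_{1} + \frac{4}{3} e_{2} - \frac{17}{9} e_{3} - \frac{5}{3} e_{4} - \frac{8}{45} e_{5} + \frac{119}{45} e_{6} + 3 e_{1} e_{2} e_{5} - \frac{13}{5} e_{1} e_{3} e_{5} - \frac{31}{20} e_{1} e_{4} e_{5} - \frac{49}{60} e_{1} e_{5} e_{6} + \frac{3}{2} e_{2} e_{3} e_{5} + 2 e_{2} e_{4} e_{5} + \frac{14}{3} e_{2} e_{5} e_{6} - \frac{23}{24} e_{3} e_{4} e_{5} - \frac{1309}{360} e_{3} e_{5} e_{6} - \frac{28}{15} e_{4} e_{5} e_{6}
(e_{6}) R2 = -\frac{49}{30} e_{1} + \frac{28}{3} e_{2} - \frac{1309}{180} e_{3} - \frac{56}{15} e_{4} + \frac{238}{45} e_{5} + \frac{16}{45} e_{6} - 6 e_{1} e_{2} e_{6} + \frac{26}{5} e_{1} e_{3} e_{6} + \frac{31}{10} e_{1} e_{4} e_{6} - \frac{44}{15} e_{1} e_{5} e_{6} - 3 e_{2} e_{3} e_{6} - 4 e_{2} e_{4} e_{6} - \frac{8}{3} e_{2} e_{5} e_{6} + \frac{23}{12} e_{3} e_{4} e_{6} + \frac{34}{9} e_{3} e_{5} e_{6} + \frac{10}{3} e_{4} e_{5} e_{6}
Summing the partial products and collecting blades:
Answer: -\frac{427}{50} e_{1} + \frac{4183}{900} e_{2} + \frac{103}{450} e_{3} + \frac{10537}{3600} e_{4} + \frac{2861}{450} e_{5} - \frac{4869}{400} e_{6} + \frac{11}{50} e_{1} e_{2} e_{3} + \frac{154}{25} e_{1} e_{2} e_{4} - \frac{367}{75} e_{1} e_{2} e_{5} + \frac{194}{75} e_{1} e_{2} e_{6} - \frac{209}{40} e_{1} e_{3} e_{4} + \frac{62}{15} e_{1} e_{3} e_{5} - \frac{1381}{600} e_{1} e_{3} e_{6} - \frac{29}{60} e_{1} e_{4} e_{5} - \frac{226}{75} e_{1} e_{4} e_{6} + \frac{779}{300} e_{1} e_{5} e_{6} + \frac{44}{15} e_{2} e_{3} e_{4} - \frac{229}{90} e_{2} e_{3} e_{5} + \frac{368}{225} e_{2} e_{3} e_{6} - 6 e_{2} e_{4} e_{5} + \frac{848}{75} e_{2} e_{4} e_{6} - \frac{1454}{225} e_{2} e_{5} e_{6} + \frac{383}{72} e_{3} e_{4} e_{5} - \frac{367}{45} e_{3} e_{4} e_{6} + \frac{493}{120} e_{3} e_{5} e_{6} - \frac{172}{45} e_{4} e_{5} e_{6}


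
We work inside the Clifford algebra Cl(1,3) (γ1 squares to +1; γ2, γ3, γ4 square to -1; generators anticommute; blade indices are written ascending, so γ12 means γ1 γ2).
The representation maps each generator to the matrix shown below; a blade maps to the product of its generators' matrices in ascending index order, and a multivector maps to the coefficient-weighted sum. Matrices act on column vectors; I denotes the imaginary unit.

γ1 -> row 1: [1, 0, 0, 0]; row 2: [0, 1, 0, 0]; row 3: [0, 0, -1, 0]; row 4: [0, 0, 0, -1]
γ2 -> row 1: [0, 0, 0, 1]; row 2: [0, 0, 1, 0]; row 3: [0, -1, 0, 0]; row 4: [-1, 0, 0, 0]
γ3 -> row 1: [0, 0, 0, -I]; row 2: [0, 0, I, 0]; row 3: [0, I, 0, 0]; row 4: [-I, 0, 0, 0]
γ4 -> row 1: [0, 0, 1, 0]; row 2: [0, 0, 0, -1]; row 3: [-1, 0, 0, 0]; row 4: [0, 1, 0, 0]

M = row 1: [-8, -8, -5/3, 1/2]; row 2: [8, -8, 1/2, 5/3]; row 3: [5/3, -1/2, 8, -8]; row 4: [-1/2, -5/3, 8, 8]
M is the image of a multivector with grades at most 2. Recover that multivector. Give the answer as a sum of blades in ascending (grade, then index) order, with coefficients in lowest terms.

Method: the blade images are trace-orthogonal — tr(rho(e_A) rho(e_B)^-1) = 4 if A = B and 0 otherwise — and rho(e_A)^-1 = (e_A)^2 * rho(e_A) with (e_A)^2 = +1 or -1, so the coefficient of e_A in the preimage is (e_A)^2 * tr(M rho(e_A))/4.
Nonzero projections over blades of grade <= 2: γ1: (γ1)^2 = +1, tr(M rho(γ1)) = -32, coefficient -8; γ2: (γ2)^2 = -1, tr(M rho(γ2)) = -2, coefficient 1/2; γ4: (γ4)^2 = -1, tr(M rho(γ4)) = 20/3, coefficient -5/3; γ24: (γ24)^2 = -1, tr(M rho(γ24)) = 32, coefficient -8. Every other blade of grade <= 2 projects to 0.
Answer: -8*γ1 + 1/2*γ2 - 5/3*γ4 - 8*γ24


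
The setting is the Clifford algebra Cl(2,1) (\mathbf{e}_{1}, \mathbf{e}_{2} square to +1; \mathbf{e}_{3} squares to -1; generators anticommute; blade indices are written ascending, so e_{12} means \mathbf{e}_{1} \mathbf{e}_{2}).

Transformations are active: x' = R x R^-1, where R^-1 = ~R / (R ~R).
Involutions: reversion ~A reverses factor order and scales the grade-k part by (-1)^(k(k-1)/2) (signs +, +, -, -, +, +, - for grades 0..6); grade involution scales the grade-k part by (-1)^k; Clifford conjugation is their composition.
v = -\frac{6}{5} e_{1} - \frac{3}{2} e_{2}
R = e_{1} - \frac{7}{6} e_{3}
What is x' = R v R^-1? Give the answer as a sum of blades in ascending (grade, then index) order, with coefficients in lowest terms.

~R = e_{1} - \frac{7}{6} e_{3}, and R ~R = -\frac{13}{36}, so R^-1 = ~R / (-\frac{13}{36}).
R v = -\frac{6}{5} - \frac{3}{2} e_{12} - \frac{7}{5} e_{13} - \frac{7}{4} e_{23}
Answer: \frac{102}{13} e_{1} + \frac{3}{2} e_{2} - \frac{504}{65} e_{3}


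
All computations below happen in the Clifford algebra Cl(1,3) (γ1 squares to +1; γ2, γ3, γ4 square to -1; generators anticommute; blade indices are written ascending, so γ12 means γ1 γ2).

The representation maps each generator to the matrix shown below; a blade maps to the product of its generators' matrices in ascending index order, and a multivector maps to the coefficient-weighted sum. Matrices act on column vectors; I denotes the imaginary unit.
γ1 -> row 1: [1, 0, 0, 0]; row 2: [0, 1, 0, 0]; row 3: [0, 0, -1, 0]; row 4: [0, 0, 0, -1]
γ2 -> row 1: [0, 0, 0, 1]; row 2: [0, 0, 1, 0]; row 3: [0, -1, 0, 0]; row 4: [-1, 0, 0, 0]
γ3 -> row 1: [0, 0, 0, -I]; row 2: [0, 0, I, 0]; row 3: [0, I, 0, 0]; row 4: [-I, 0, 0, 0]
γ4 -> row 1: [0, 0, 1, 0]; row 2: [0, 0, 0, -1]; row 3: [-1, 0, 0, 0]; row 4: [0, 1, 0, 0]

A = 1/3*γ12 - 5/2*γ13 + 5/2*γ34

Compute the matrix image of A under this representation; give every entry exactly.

Bivector images (products of the table entries): rho(γ12) = rho(γ1)rho(γ2) = row 1: [0, 0, 0, 1]; row 2: [0, 0, 1, 0]; row 3: [0, 1, 0, 0]; row 4: [1, 0, 0, 0]; rho(γ13) = rho(γ1)rho(γ3) = row 1: [0, 0, 0, -I]; row 2: [0, 0, I, 0]; row 3: [0, -I, 0, 0]; row 4: [I, 0, 0, 0]; rho(γ34) = rho(γ3)rho(γ4) = row 1: [0, -I, 0, 0]; row 2: [-I, 0, 0, 0]; row 3: [0, 0, 0, -I]; row 4: [0, 0, -I, 0].
M = (1/3)*rho(γ12) + (-5/2)*rho(γ13) + (5/2)*rho(γ34), summed entrywise:
Answer: row 1: [0, -5*I/2, 0, 1/3 + 5*I/2]; row 2: [-5*I/2, 0, 1/3 - 5*I/2, 0]; row 3: [0, 1/3 + 5*I/2, 0, -5*I/2]; row 4: [1/3 - 5*I/2, 0, -5*I/2, 0]


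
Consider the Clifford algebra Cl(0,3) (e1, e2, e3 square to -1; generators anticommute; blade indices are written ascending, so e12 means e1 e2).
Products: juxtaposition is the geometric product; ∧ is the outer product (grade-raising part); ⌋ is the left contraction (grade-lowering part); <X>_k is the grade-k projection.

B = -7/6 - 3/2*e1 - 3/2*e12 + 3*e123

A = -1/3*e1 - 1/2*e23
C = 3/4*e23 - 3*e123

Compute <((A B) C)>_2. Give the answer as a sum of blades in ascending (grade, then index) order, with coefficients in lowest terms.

step 1: -1/2 + 17/9*e1 - 1/2*e2 + 3/4*e13 + 19/12*e23 + 3/4*e123
step 2: -55/16 + 67/16*e1 - 9/4*e2 + 3/8*e3 + 9/16*e12 + 3/2*e13 + 127/24*e23 + 35/12*e123
step 3: 9/16*e12 + 3/2*e13 + 127/24*e23
Answer: 9/16*e12 + 3/2*e13 + 127/24*e23


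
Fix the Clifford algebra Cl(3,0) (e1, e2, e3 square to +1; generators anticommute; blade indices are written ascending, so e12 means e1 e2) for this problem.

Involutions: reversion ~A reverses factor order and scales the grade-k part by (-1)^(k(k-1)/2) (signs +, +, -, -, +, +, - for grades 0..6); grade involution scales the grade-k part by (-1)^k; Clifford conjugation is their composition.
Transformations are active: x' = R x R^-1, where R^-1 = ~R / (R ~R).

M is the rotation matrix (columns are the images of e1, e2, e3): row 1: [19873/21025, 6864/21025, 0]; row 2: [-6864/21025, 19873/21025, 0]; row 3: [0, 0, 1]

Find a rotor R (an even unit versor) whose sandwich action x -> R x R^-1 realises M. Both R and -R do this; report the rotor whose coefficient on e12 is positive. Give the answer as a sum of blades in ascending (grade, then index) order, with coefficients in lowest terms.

Method: write R = a + b12*e12 + b13*e13 + b23*e23 with a^2 + b12^2 + b13^2 + b23^2 = 1 (so R^-1 = ~R). Expanding the columns R e_j ~R gives tr M = 4a^2 - 1 and, from the antisymmetric part, M21 - M12 = -4a*b12, M13 - M31 = 4a*b13, M32 - M23 = -4a*b23.
Here tr M = 60771/21025, so a^2 = (1 + tr M)/4 = 20449/21025 and a = ±143/145. Taking a = 143/145: M21 - M12 = -13728/21025, M13 - M31 = 0, M32 - M23 = 0, giving b12 = 24/145, b13 = 0, b23 = 0, i.e. R = 143/145 + 24/145*e12.
Its e12 coefficient is already positive.
Answer: 143/145 + 24/145*e12. Note: both R and -R realise this M (trace 60771/21025); the covering map identifies them, and the e12-coefficient sign is the tie-breaker.


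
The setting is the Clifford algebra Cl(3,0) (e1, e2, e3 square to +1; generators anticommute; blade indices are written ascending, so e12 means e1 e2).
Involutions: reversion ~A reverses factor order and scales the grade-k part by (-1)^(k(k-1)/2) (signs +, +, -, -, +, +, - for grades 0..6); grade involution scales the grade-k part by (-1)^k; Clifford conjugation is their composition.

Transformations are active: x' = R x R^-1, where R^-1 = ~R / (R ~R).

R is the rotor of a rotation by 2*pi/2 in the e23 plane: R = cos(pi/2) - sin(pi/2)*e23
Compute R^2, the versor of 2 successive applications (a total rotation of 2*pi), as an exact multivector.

Because a rotor carries half the rotation angle, composing 2 copies of this e23-plane rotor multiplies the phase: 2*(pi/2) = pi, hence R^2 = cos(pi) - sin(pi)*e23.
cos(pi) = -1 and sin(pi) = 0, so R^2 = -1. The total rotation 2*pi is 1 full turn, so every vector returns to itself, yet the rotor is -1, on the OTHER sheet of the double cover (an odd number of 2*pi turns).
Answer: -1


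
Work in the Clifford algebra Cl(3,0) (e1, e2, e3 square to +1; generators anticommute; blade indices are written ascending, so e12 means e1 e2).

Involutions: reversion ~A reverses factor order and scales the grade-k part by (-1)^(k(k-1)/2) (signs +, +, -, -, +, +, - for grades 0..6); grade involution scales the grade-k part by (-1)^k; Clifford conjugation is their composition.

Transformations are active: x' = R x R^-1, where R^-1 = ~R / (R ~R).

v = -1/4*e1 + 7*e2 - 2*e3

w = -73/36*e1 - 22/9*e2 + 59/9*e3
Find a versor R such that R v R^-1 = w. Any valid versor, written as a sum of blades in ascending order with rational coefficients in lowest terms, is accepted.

Key observation: q(v) = q(w) = 849/16 (sandwiches preserve the norm), so R = v + w = -41/18*e1 + 41/9*e2 + 41/9*e3 works whenever it is invertible — the component of v along it is kept and (v - w)/2 reverses, sending v to w.
Answer: -41/18*e1 + 41/9*e2 + 41/9*e3


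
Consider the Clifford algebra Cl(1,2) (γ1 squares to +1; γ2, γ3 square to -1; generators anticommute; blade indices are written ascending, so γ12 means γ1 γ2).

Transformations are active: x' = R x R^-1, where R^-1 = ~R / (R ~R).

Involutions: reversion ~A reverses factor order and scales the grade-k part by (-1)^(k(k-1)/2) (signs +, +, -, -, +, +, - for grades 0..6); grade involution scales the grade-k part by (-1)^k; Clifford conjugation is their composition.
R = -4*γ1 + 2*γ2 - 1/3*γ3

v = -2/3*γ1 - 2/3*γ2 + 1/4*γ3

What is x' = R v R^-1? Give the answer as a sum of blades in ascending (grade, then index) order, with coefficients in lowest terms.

~R = -4*γ1 + 2*γ2 - 1/3*γ3, and R ~R = 107/9, so R^-1 = ~R / (107/9).
R v = 49/12 + 4*γ12 - 11/9*γ13 + 5/18*γ23
Answer: -668/321*γ1 + 655/321*γ2 - 205/428*γ3


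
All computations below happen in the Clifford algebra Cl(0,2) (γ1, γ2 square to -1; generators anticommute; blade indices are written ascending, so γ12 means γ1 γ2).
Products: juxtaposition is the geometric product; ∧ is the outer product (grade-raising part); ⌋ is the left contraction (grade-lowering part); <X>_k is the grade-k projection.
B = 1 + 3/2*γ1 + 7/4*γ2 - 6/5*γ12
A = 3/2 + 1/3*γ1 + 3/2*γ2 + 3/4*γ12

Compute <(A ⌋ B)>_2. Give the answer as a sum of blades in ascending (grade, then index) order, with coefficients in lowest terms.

step 1: -29/40 + 9/20*γ1 + 121/40*γ2 - 9/5*γ12
step 2: -9/5*γ12
Answer: -9/5*γ12


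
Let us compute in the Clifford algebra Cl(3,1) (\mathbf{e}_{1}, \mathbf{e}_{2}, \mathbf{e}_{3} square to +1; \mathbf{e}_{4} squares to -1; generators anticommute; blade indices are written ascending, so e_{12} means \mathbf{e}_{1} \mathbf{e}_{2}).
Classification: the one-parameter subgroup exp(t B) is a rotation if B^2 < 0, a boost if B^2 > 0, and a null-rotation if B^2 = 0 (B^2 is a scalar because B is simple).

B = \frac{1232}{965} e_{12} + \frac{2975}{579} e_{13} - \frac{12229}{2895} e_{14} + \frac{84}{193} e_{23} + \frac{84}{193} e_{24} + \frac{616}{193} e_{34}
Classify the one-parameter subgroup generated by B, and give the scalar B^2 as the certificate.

B^2 term by term: the squares give (\frac{1232}{965})^2*(e_{12})^2 + (\frac{2975}{579})^2*(e_{13})^2 + (-\frac{12229}{2895})^2*(e_{14})^2 + (\frac{84}{193})^2*(e_{23})^2 + (\frac{84}{193})^2*(e_{24})^2 + (\frac{616}{193})^2*(e_{34})^2 = \frac{1517824}{931225}*(-1) + \frac{8850625}{335241}*(-1) + \frac{149548441}{8381025}*(+1) + \frac{7056}{37249}*(-1) + \frac{7056}{37249}*(+1) + \frac{379456}{37249}*(+1) = 0 (each basis 2-blade squares to minus the product of its generators' squares); cross terms between blades sharing an index anticommute and cancel; the commuting (index-disjoint) pairs give grade-4 terms 2*c*c'*(blade product), which cancel blade by blade — e_{1234}: \frac{1517824}{186245} - \frac{166600}{37249} - \frac{684824}{186245} = 0 — confirming B is simple. So B^2 = 0.
Answer: null-rotation, certificate B^2 = 0. The class reads off the invariant scalar 0 directly.


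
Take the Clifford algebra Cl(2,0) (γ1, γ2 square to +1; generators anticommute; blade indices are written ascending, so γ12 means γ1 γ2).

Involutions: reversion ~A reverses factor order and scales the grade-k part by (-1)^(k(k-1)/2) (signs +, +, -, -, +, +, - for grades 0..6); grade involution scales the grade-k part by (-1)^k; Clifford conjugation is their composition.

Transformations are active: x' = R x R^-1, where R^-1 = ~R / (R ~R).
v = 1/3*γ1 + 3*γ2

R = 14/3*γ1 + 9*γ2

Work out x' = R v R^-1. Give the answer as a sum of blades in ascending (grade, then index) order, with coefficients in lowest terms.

~R = 14/3*γ1 + 9*γ2, and R ~R = 925/9, so R^-1 = ~R / (925/9).
R v = 257/9 + 11*γ12
Answer: 6271/2775*γ1 + 1851/925*γ2


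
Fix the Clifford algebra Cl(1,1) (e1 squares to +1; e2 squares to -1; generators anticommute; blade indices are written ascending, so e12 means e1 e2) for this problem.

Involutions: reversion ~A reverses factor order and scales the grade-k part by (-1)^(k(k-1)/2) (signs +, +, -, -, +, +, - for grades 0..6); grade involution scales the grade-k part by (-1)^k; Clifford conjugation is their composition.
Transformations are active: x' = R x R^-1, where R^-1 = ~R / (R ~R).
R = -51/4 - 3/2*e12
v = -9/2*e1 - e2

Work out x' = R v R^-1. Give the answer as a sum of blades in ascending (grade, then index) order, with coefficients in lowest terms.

~R = -51/4 + 3/2*e12, and R ~R = 2565/16, so R^-1 = ~R / (2565/16).
R v = 447/8*e1 + 6*e2
Answer: -2501/570*e1 + 13/285*e2
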